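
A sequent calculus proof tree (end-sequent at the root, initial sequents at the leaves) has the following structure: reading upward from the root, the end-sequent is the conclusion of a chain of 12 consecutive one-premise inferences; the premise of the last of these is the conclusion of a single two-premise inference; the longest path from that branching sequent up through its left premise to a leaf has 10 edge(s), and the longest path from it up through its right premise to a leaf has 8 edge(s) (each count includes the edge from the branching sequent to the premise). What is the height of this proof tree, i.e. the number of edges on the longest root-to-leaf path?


Longest path through the left premise: 10 edges (measured from the branching sequent)
Longest path through the right premise: 8 edges
Height of the subtree rooted at the branching sequent: max(10, 8) = 10
The branching sequent sits 12 edges above the root (the chain of one-premise inferences), so height = 10 + 12 = 22

22


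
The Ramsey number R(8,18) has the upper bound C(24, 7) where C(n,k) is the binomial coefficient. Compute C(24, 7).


R(8,18) <= C(8+18-2, 8-1) = C(24, 7)
C(24, 7) = 24! / (7! * 17!)
= 346104

346104


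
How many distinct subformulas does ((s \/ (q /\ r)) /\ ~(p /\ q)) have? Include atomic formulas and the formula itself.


Formula: ((s \/ (q /\ r)) /\ ~(p /\ q))
Subformulas found:
  1. q
  2. s
  3. r
  4. p
  5. (q /\ r)
  6. (p /\ q)
  7. ~(p /\ q)
  8. (s \/ (q /\ r))
  9. ((s \/ (q /\ r)) /\ ~(p /\ q))
Total distinct subformulas = 9

9


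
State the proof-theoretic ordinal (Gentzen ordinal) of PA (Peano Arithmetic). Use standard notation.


The proof-theoretic ordinal of PA (Peano Arithmetic) is a standard result in ordinal analysis.
This ordinal is the supremum of order types of primitive recursive well-orderings
that the theory can prove to be well-ordered.
For PA (Peano Arithmetic), the proof-theoretic ordinal is epsilon_0.

epsilon_0


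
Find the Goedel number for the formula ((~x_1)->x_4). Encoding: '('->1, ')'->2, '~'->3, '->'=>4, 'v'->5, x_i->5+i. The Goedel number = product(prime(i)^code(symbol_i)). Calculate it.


Formula: ((~x_1)->x_4)
Symbol codes: [1, 1, 3, 6, 2, 4, 9, 2]
Primes: [2, 3, 5, 7, 11, 13, 17, 19]
p_1^1 = 2^1 = 2
p_2^1 = 3^1 = 3
p_3^3 = 5^3 = 125
p_4^6 = 7^6 = 117649
p_5^2 = 11^2 = 121
p_6^4 = 13^4 = 28561
p_7^9 = 17^9 = 118587876497
p_8^2 = 19^2 = 361
Product = 13054365779401489803515004750

13054365779401489803515004750


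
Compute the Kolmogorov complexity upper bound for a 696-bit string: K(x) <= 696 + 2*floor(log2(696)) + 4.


floor(log2(696)) = 9
2 * 9 = 18
K(x) <= 696 + 18 + 4 = 718

718


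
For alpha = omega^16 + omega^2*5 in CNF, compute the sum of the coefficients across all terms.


CNF: omega^16 + omega^2*5
Coefficients: 1 + 5 = 6

6


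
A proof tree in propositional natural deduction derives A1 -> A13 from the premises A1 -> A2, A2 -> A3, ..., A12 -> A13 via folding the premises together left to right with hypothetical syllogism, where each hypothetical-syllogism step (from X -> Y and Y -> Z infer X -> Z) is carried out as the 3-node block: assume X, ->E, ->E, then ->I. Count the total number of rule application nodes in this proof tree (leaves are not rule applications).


There are 12 premises in the chain. The first HS step combines premises 1 and 2; each further premise needs one more HS step.
So 12 premises require 12 - 1 = 11 hypothetical-syllogism steps.
Each HS step uses 3 inference nodes (->E, ->E, ->I).
11 * 3 = 33 total inference nodes.

33


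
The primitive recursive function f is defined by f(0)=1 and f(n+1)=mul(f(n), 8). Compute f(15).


f(0) = 1
f(1) = mul(f(0), 8) = mul(1, 8) = 8
f(2) = mul(f(1), 8) = mul(8, 8) = 64
f(3) = mul(f(2), 8) = mul(64, 8) = 512
f(4) = mul(f(3), 8) = mul(512, 8) = 4096
f(5) = mul(f(4), 8) = mul(4096, 8) = 32768
f(6) = mul(f(5), 8) = mul(32768, 8) = 262144
f(7) = mul(f(6), 8) = mul(262144, 8) = 2097152
f(8) = mul(f(7), 8) = mul(2097152, 8) = 16777216
f(9) = mul(f(8), 8) = mul(16777216, 8) = 134217728
f(10) = mul(f(9), 8) = mul(134217728, 8) = 1073741824
f(11) = mul(f(10), 8) = mul(1073741824, 8) = 8589934592
f(12) = mul(f(11), 8) = mul(8589934592, 8) = 68719476736
f(13) = mul(f(12), 8) = mul(68719476736, 8) = 549755813888
f(14) = mul(f(13), 8) = mul(549755813888, 8) = 4398046511104
f(15) = mul(f(14), 8) = mul(4398046511104, 8) = 35184372088832


35184372088832


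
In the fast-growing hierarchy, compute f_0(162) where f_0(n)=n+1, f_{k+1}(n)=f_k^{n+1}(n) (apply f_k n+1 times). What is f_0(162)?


f_0(162) = 162 + 1 = 163

163


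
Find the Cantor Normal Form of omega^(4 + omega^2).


omega^(4 + omega^2):
In ordinal addition a term is absorbed by a following term of strictly larger exponent: 0 < 2, so 4 + omega^2 = omega^2.
omega raised to a CNF ordinal is a single CNF term: Result = omega^(omega^2)

omega^(omega^2)


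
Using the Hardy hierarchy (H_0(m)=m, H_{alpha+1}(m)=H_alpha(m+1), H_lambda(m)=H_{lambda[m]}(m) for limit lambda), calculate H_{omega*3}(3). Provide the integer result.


H_{omega*3}(3):
For the Hardy hierarchy, H_{omega*k}(n) = 2^k * n.
2^3 = 8.
8 * 3 = 24

24


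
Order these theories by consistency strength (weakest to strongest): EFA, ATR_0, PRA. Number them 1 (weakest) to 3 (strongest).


Ordering by consistency strength:
1. EFA
2. PRA
3. ATR_0


EFA=1, ATR_0=3, PRA=2


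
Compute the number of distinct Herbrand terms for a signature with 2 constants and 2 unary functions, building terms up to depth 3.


Herbrand terms by depth:
Depth 0: 2 constants
Depth 1: 4 new terms (running total: 6)
Depth 2: 8 new terms (running total: 14)
Depth 3: 16 new terms (running total: 30)
Total distinct ground terms = 30

30


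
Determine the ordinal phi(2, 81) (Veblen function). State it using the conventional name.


phi(2, 81):
phi(2, beta) = zeta_beta (the beta-th zeta number, fixed point of epsilon).
phi(2, 81) = zeta_81

zeta_81


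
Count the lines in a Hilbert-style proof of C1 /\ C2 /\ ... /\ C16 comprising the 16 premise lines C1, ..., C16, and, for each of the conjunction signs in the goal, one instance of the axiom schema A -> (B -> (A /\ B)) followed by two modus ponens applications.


Conjoining 16 premises:
- 16 premise lines
- the goal has 15 conjunction signs; each costs 1 axiom instance + 2 MP = 3 lines: 3 * 15 = 45
Total = 16 + 45 = 61 lines.

61


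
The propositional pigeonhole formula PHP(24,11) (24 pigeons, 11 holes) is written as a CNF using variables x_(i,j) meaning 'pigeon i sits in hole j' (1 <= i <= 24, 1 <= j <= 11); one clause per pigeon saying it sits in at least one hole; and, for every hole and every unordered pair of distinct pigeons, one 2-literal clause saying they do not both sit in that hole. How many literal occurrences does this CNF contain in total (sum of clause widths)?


PHP(24,11): 24 pigeons, 11 holes, 24*11 = 264 variables.
- pigeon clauses: one per pigeon -> 24 clauses of width 11 -> 264 literals
- hole clauses: 11 holes * C(24,2) = 11 * 276 -> 3036 clauses of width 2 -> 6072 literals
Total literal occurrences = 264 + 6072 = 6336

6336


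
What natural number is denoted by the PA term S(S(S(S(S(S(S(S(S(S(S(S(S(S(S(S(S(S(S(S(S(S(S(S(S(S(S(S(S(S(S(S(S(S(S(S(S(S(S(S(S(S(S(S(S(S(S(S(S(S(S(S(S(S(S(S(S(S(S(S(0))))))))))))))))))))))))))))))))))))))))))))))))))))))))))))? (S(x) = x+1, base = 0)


Counting successors applied to 0:
60 applications of S to 0 = 60

60


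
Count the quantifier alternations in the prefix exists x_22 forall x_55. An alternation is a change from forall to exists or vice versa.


Walk the prefix and count type changes:
  position 1: exists -> forall <-- alternation
Total alternations = 1

1


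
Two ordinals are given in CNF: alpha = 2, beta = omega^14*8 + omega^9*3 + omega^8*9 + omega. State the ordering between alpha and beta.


Compare term by term from highest exponent:
alpha = 2
beta = omega^14*8 + omega^9*3 + omega^8*9 + omega
Term 1: alpha has omega^0*2, beta has omega^14*8
Term 2: alpha has omega^0*0, beta has omega^9*3
Term 3: alpha has omega^0*0, beta has omega^8*9
Term 4: alpha has omega^0*0, beta has omega^1*1
Result: alpha < beta

alpha < beta


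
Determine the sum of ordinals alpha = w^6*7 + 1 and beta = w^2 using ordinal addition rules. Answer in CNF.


Ordinal addition (w^6*7 + 1) + w^2:
alpha's leading term has exponent 6 > beta's exponent 2, so it survives.
alpha's tail term has exponent 0 < beta's exponent 2, so it is absorbed by beta.
In ordinal addition, any term followed by a strictly larger-exponent term is absorbed.
Result = w^6*7 + w^2

w^6*7 + w^2


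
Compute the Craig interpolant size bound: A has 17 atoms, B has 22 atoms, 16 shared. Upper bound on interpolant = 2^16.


Shared atoms = 16
Craig interpolant size bound = 2^16
= 65536

65536


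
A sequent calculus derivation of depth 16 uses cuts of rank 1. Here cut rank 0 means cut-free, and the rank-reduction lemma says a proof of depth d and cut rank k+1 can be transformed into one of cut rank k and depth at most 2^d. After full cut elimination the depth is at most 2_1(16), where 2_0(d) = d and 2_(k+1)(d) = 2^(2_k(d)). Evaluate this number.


Each rank reduction sends depth d to at most 2^d; cut rank r needs r reductions.
2_0(16) = 16
2_1(16) = 2^16 = 65536
Cut-free depth bound = 65536

65536


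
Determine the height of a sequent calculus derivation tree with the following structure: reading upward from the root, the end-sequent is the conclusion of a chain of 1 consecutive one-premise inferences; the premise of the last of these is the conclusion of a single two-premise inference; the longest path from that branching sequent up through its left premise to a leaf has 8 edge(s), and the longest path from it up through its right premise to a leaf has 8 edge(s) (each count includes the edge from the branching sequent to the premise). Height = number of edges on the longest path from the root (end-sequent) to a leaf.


Longest path through the left premise: 8 edges (measured from the branching sequent)
Longest path through the right premise: 8 edges
Height of the subtree rooted at the branching sequent: max(8, 8) = 8
The branching sequent sits 1 edges above the root (the chain of one-premise inferences), so height = 8 + 1 = 9

9


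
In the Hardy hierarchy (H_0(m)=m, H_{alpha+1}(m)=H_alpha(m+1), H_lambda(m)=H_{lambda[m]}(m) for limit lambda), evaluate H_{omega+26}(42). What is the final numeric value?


H_{omega+26}(42):
Unwind the 26 successor steps: H_{omega+26}(42) = H_omega(42+26) = H_omega(68).
H_omega(m) = H_m(m) = m + m = 2m.
Result = 2 * 68 = 136

136


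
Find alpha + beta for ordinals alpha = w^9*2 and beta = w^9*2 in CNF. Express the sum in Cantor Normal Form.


Ordinal addition w^9*2 + w^9*2:
Both terms have the same exponent 9.
w^e*c + w^e*d = w^e*(c+d).
Result = w^9*(2+2) = w^9*4

w^9*4


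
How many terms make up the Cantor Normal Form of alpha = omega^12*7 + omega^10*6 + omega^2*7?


CNF: omega^12*7 + omega^10*6 + omega^2*7
Count the summands separated by '+':
  term 1: omega^12*7
  term 2: omega^10*6
  term 3: omega^2*7
Total terms = 3

3


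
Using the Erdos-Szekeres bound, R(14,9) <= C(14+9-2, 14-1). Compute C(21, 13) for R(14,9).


R(14,9) <= C(14+9-2, 14-1) = C(21, 13)
C(21, 13) = 21! / (13! * 8!)
= 203490

203490


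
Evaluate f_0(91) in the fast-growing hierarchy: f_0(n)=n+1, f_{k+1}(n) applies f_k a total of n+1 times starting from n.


f_0(91) = 91 + 1 = 92

92


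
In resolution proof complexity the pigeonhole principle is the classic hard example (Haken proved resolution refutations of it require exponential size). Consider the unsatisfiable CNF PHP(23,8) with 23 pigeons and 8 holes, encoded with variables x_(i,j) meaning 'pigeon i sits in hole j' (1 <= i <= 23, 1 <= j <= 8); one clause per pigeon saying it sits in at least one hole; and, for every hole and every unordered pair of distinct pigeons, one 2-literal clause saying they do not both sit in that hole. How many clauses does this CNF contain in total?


PHP(23,8): 23 pigeons, 8 holes, 23*8 = 184 variables.
- pigeon clauses: one per pigeon -> 23 clauses
- hole clauses: 8 holes * C(23,2) = 8 * 253 -> 2024 clauses
Total clauses = 23 + 2024 = 2047

2047


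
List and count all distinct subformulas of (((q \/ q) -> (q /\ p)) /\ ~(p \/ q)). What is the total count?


Formula: (((q \/ q) -> (q /\ p)) /\ ~(p \/ q))
Subformulas found:
  1. q
  2. p
  3. (q /\ p)
  4. (p \/ q)
  5. (q \/ q)
  6. ~(p \/ q)
  7. ((q \/ q) -> (q /\ p))
  8. (((q \/ q) -> (q /\ p)) /\ ~(p \/ q))
Total distinct subformulas = 8

8


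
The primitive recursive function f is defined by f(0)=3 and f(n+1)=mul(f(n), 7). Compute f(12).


f(0) = 3
f(1) = mul(f(0), 7) = mul(3, 7) = 21
f(2) = mul(f(1), 7) = mul(21, 7) = 147
f(3) = mul(f(2), 7) = mul(147, 7) = 1029
f(4) = mul(f(3), 7) = mul(1029, 7) = 7203
f(5) = mul(f(4), 7) = mul(7203, 7) = 50421
f(6) = mul(f(5), 7) = mul(50421, 7) = 352947
f(7) = mul(f(6), 7) = mul(352947, 7) = 2470629
f(8) = mul(f(7), 7) = mul(2470629, 7) = 17294403
f(9) = mul(f(8), 7) = mul(17294403, 7) = 121060821
f(10) = mul(f(9), 7) = mul(121060821, 7) = 847425747
f(11) = mul(f(10), 7) = mul(847425747, 7) = 5931980229
f(12) = mul(f(11), 7) = mul(5931980229, 7) = 41523861603


41523861603


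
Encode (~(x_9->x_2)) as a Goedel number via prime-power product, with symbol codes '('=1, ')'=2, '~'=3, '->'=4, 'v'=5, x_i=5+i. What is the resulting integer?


Formula: (~(x_9->x_2))
Symbol codes: [1, 3, 1, 14, 4, 7, 2, 2]
Primes: [2, 3, 5, 7, 11, 13, 17, 19]
p_1^1 = 2^1 = 2
p_2^3 = 3^3 = 27
p_3^1 = 5^1 = 5
p_4^14 = 7^14 = 678223072849
p_5^4 = 11^4 = 14641
p_6^7 = 13^7 = 62748517
p_7^2 = 17^2 = 289
p_8^2 = 19^2 = 361
Product = 17551554049505492919927202167990

17551554049505492919927202167990


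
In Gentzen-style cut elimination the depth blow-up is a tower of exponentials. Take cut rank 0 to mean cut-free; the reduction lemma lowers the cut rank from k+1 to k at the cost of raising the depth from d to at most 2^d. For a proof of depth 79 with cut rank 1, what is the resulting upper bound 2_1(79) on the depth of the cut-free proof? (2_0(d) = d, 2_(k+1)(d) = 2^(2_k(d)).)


Each rank reduction sends depth d to at most 2^d; cut rank r needs r reductions.
2_0(79) = 79
2_1(79) = 2^79 = 604462909807314587353088
Cut-free depth bound = 604462909807314587353088

604462909807314587353088


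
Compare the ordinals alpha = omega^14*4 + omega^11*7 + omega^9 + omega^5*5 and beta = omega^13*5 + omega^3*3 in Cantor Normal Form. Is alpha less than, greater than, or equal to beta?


Compare term by term from highest exponent:
alpha = omega^14*4 + omega^11*7 + omega^9 + omega^5*5
beta = omega^13*5 + omega^3*3
Term 1: alpha has omega^14*4, beta has omega^13*5
Term 2: alpha has omega^11*7, beta has omega^3*3
Term 3: alpha has omega^9*1, beta has omega^0*0
Term 4: alpha has omega^5*5, beta has omega^0*0
Result: alpha > beta

alpha > beta


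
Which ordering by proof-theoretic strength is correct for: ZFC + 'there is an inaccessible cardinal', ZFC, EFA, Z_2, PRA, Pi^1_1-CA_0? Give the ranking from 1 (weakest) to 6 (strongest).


Ordering by consistency strength:
1. EFA
2. PRA
3. Pi^1_1-CA_0
4. Z_2
5. ZFC
6. ZFC + 'there is an inaccessible cardinal'


ZFC + 'there is an inaccessible cardinal'=6, ZFC=5, EFA=1, Z_2=4, PRA=2, Pi^1_1-CA_0=3


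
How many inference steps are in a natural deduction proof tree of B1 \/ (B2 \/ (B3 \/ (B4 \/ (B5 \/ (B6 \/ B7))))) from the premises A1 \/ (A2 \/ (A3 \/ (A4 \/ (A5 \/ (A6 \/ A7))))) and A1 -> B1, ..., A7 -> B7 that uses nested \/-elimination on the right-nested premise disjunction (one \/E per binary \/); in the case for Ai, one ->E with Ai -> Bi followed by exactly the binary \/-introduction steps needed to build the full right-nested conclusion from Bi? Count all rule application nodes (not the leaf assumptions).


Constructive dilemma with 7 branches, all disjunctions right-nested:
- \/E: the premise has 6 binary \/, each eliminated once: 6 nodes.
- ->E: one per case (Ai with Ai -> Bi gives Bi): 7 nodes.
- \/I: in case i < n, Bi needs 1 step to form Bi \/ (B(i+1) \/ ...) and then i-1 steps to prepend B(i-1), ..., B1, i.e. i steps; in case i = n, B7 needs 6 prepend steps.
  \/I total = (1 + 2 + ... + 6) + 6 = 21 + 6 = 27 nodes.
Total = 6 + 7 + 27 = 40

40


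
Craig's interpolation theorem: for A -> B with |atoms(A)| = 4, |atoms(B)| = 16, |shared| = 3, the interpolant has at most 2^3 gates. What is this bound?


Shared atoms = 3
Craig interpolant size bound = 2^3
= 8

8


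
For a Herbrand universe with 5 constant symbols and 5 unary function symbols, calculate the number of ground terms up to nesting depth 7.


Herbrand terms by depth:
Depth 0: 5 constants
Depth 1: 25 new terms (running total: 30)
Depth 2: 125 new terms (running total: 155)
Depth 3: 625 new terms (running total: 780)
Depth 4: 3125 new terms (running total: 3905)
Depth 5: 15625 new terms (running total: 19530)
Depth 6: 78125 new terms (running total: 97655)
Depth 7: 390625 new terms (running total: 488280)
Total distinct ground terms = 488280

488280


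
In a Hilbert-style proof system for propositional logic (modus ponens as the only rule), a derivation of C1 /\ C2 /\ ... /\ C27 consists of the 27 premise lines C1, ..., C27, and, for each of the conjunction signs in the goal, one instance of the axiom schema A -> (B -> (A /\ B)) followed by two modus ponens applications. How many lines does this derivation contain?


Conjoining 27 premises:
- 27 premise lines
- the goal has 26 conjunction signs; each costs 1 axiom instance + 2 MP = 3 lines: 3 * 26 = 78
Total = 27 + 78 = 105 lines.

105


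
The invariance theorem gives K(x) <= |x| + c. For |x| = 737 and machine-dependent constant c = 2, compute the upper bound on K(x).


K(x) <= |x| + c = 737 + 2 = 739

739


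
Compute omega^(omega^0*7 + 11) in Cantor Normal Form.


omega^(omega^0*7 + 11):
omega^0 = 1, so the exponent is 7 + 11 = 18 (finite ordinal addition).
Result = omega^18, already a single CNF term.

omega^18


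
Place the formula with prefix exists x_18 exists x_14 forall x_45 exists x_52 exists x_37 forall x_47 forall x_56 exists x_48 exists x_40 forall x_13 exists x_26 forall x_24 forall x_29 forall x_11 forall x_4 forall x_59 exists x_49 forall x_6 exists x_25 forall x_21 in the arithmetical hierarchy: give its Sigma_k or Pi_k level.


Leading quantifier is exists, so the class is Sigma.
Number of quantifier blocks = alternations + 1 = 11 + 1 = 12.
Classification: Sigma_12

Sigma_12


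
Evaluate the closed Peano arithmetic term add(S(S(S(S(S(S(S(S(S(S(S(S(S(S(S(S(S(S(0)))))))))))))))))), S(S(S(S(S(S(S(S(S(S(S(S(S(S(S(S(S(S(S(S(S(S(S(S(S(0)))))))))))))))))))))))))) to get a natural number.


add(S^18(0), S^25(0)):
S^18(0) = 18
S^25(0) = 25
18 + 25 = 43

43


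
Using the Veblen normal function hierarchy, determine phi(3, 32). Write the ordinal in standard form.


phi(3, 32):
phi(3, beta) = eta_beta (the beta-th eta number, fixed point of zeta).
phi(3, 32) = eta_32

eta_32


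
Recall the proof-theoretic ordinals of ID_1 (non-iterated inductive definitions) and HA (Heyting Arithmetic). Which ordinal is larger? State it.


Proof-theoretic ordinal of ID_1 (non-iterated inductive definitions): psi_0(epsilon_{Omega+1})
Proof-theoretic ordinal of HA (Heyting Arithmetic): epsilon_0
Comparing: epsilon_0 < psi_0(epsilon_{Omega+1}).
The larger ordinal is psi_0(epsilon_{Omega+1}) (from ID_1 (non-iterated inductive definitions)).

psi_0(epsilon_{Omega+1})


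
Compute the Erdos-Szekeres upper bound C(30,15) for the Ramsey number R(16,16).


R(16,16) <= C(16+16-2, 16-1) = C(30, 15)
C(30, 15) = 30! / (15! * 15!)
= 155117520

155117520


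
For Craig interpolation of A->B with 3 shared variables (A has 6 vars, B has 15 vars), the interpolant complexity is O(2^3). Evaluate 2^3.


Shared atoms = 3
Craig interpolant size bound = 2^3
= 8

8


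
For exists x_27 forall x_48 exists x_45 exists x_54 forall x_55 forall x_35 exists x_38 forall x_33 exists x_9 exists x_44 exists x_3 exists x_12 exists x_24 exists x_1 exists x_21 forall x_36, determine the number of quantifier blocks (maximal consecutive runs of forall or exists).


Alternations = 7.
Blocks = alternations + 1 = 8

8


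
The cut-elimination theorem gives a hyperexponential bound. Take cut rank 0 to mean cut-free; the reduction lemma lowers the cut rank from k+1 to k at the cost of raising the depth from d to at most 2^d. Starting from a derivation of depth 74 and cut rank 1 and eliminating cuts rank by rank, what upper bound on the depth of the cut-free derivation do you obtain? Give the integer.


Each rank reduction sends depth d to at most 2^d; cut rank r needs r reductions.
2_0(74) = 74
2_1(74) = 2^74 = 18889465931478580854784
Cut-free depth bound = 18889465931478580854784

18889465931478580854784


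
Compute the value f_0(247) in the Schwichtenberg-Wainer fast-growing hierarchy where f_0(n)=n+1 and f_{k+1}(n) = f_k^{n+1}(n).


f_0(247) = 247 + 1 = 248

248


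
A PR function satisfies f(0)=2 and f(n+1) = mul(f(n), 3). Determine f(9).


f(0) = 2
f(1) = mul(f(0), 3) = mul(2, 3) = 6
f(2) = mul(f(1), 3) = mul(6, 3) = 18
f(3) = mul(f(2), 3) = mul(18, 3) = 54
f(4) = mul(f(3), 3) = mul(54, 3) = 162
f(5) = mul(f(4), 3) = mul(162, 3) = 486
f(6) = mul(f(5), 3) = mul(486, 3) = 1458
f(7) = mul(f(6), 3) = mul(1458, 3) = 4374
f(8) = mul(f(7), 3) = mul(4374, 3) = 13122
f(9) = mul(f(8), 3) = mul(13122, 3) = 39366


39366


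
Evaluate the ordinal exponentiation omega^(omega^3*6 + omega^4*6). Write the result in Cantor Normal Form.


omega^(omega^3*6 + omega^4*6):
In ordinal addition a term is absorbed by a following term of strictly larger exponent: 3 < 4, so omega^3*6 + omega^4*6 = omega^4*6.
omega raised to a CNF ordinal is a single CNF term: Result = omega^(omega^4*6)

omega^(omega^4*6)


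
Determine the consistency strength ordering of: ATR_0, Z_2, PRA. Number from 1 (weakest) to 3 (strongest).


Ordering by consistency strength:
1. PRA
2. ATR_0
3. Z_2


ATR_0=2, Z_2=3, PRA=1


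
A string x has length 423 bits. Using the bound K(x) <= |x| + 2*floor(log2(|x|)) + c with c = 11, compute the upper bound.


floor(log2(423)) = 8
2 * 8 = 16
K(x) <= 423 + 16 + 11 = 450

450


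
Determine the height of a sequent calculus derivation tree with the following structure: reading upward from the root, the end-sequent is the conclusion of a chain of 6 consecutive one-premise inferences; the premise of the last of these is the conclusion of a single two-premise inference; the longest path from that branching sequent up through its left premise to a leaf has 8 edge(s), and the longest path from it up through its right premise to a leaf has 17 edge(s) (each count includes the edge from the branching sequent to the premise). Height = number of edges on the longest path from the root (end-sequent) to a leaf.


Longest path through the left premise: 8 edges (measured from the branching sequent)
Longest path through the right premise: 17 edges
Height of the subtree rooted at the branching sequent: max(8, 17) = 17
The branching sequent sits 6 edges above the root (the chain of one-premise inferences), so height = 17 + 6 = 23

23


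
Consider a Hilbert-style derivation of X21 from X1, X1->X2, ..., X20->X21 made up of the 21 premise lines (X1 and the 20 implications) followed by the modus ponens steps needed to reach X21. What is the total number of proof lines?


We have 21 premise lines: X1 and 20 implications.
Each implication is detached once by MP, giving 20 MP lines.
21 premise lines + 20 MP lines = 41 total lines.

41


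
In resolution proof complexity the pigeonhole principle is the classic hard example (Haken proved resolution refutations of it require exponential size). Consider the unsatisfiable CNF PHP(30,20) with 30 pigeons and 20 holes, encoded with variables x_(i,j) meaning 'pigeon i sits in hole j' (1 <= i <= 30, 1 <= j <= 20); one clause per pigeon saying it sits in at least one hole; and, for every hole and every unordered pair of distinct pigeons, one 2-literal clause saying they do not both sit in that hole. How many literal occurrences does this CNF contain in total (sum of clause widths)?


PHP(30,20): 30 pigeons, 20 holes, 30*20 = 600 variables.
- pigeon clauses: one per pigeon -> 30 clauses of width 20 -> 600 literals
- hole clauses: 20 holes * C(30,2) = 20 * 435 -> 8700 clauses of width 2 -> 17400 literals
Total literal occurrences = 600 + 17400 = 18000

18000


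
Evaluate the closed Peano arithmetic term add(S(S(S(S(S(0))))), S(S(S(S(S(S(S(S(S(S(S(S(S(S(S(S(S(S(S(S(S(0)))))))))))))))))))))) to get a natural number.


add(S^5(0), S^21(0)):
S^5(0) = 5
S^21(0) = 21
5 + 21 = 26

26


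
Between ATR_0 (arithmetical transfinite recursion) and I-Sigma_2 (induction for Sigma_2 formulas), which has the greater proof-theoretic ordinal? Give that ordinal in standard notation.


Proof-theoretic ordinal of ATR_0 (arithmetical transfinite recursion): Gamma_0
Proof-theoretic ordinal of I-Sigma_2 (induction for Sigma_2 formulas): omega^(omega^omega)
Comparing: omega^(omega^omega) < Gamma_0.
The larger ordinal is Gamma_0 (from ATR_0 (arithmetical transfinite recursion)).

Gamma_0


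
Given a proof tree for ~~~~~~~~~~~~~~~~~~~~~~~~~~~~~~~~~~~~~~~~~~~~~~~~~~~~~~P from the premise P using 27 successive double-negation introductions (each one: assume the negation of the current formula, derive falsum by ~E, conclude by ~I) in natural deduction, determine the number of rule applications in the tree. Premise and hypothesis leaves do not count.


Each double-negation introduction (from C infer ~~C) uses 2 inference nodes: one ~E (C and ~C give falsum) and one ~I (discharge ~C).
27 double negations = 27 * 2 = 54 inference nodes.

54


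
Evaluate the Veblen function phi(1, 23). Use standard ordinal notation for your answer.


phi(1, 23):
phi(1, beta) = epsilon_beta (the beta-th epsilon number).
phi(1, 23) = epsilon_23

epsilon_23


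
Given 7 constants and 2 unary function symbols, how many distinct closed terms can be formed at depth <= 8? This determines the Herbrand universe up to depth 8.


Herbrand terms by depth:
Depth 0: 7 constants
Depth 1: 14 new terms (running total: 21)
Depth 2: 28 new terms (running total: 49)
Depth 3: 56 new terms (running total: 105)
Depth 4: 112 new terms (running total: 217)
Depth 5: 224 new terms (running total: 441)
Depth 6: 448 new terms (running total: 889)
Depth 7: 896 new terms (running total: 1785)
Depth 8: 1792 new terms (running total: 3577)
Total distinct ground terms = 3577

3577


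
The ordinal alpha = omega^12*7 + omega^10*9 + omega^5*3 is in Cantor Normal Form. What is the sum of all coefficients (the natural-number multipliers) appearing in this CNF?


CNF: omega^12*7 + omega^10*9 + omega^5*3
Coefficients: 7 + 9 + 3 = 19

19


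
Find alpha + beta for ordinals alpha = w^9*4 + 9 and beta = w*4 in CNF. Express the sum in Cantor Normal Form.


Ordinal addition (w^9*4 + 9) + w*4:
alpha's leading term has exponent 9 > beta's exponent 1, so it survives.
alpha's tail term has exponent 0 < beta's exponent 1, so it is absorbed by beta.
In ordinal addition, any term followed by a strictly larger-exponent term is absorbed.
Result = w^9*4 + w*4

w^9*4 + w*4


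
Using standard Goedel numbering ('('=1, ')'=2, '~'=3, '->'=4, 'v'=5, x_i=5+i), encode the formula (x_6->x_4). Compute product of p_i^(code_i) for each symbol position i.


Formula: (x_6->x_4)
Symbol codes: [1, 11, 4, 9, 2]
Primes: [2, 3, 5, 7, 11]
p_1^1 = 2^1 = 2
p_2^11 = 3^11 = 177147
p_3^4 = 5^4 = 625
p_4^9 = 7^9 = 40353607
p_5^2 = 11^2 = 121
Product = 1081213713408386250

1081213713408386250


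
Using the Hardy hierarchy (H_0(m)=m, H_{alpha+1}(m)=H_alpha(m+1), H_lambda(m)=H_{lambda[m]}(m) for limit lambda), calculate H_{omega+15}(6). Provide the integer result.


H_{omega+15}(6):
Unwind the 15 successor steps: H_{omega+15}(6) = H_omega(6+15) = H_omega(21).
H_omega(m) = H_m(m) = m + m = 2m.
Result = 2 * 21 = 42

42


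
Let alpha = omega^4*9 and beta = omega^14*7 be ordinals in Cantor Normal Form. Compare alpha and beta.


Compare term by term from highest exponent:
alpha = omega^4*9
beta = omega^14*7
Term 1: alpha has omega^4*9, beta has omega^14*7
Result: alpha < beta

alpha < beta


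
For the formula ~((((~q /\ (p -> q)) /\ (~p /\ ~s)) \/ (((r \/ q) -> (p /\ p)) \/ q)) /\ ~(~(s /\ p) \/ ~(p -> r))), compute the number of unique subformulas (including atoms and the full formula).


Formula: ~((((~q /\ (p -> q)) /\ (~p /\ ~s)) \/ (((r \/ q) -> (p /\ p)) \/ q)) /\ ~(~(s /\ p) \/ ~(p -> r)))
Subformulas found:
  1. r
  2. q
  3. s
  4. p
  5. ~p
  6. ~s
  7. ~q
  8. (s /\ p)
  9. (r \/ q)
  10. (p /\ p)
  11. (p -> q)
  12. (p -> r)
  13. ~(p -> r)
  14. ~(s /\ p)
  15. (~p /\ ~s)
  16. (~q /\ (p -> q))
  17. ((r \/ q) -> (p /\ p))
  18. (~(s /\ p) \/ ~(p -> r))
  19. ~(~(s /\ p) \/ ~(p -> r))
  20. (((r \/ q) -> (p /\ p)) \/ q)
  21. ((~q /\ (p -> q)) /\ (~p /\ ~s))
  22. (((~q /\ (p -> q)) /\ (~p /\ ~s)) \/ (((r \/ q) -> (p /\ p)) \/ q))
  23. ((((~q /\ (p -> q)) /\ (~p /\ ~s)) \/ (((r \/ q) -> (p /\ p)) \/ q)) /\ ~(~(s /\ p) \/ ~(p -> r)))
  24. ~((((~q /\ (p -> q)) /\ (~p /\ ~s)) \/ (((r \/ q) -> (p /\ p)) \/ q)) /\ ~(~(s /\ p) \/ ~(p -> r)))
Total distinct subformulas = 24

24


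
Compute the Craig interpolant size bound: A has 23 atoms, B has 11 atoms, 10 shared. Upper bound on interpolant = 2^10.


Shared atoms = 10
Craig interpolant size bound = 2^10
= 1024

1024


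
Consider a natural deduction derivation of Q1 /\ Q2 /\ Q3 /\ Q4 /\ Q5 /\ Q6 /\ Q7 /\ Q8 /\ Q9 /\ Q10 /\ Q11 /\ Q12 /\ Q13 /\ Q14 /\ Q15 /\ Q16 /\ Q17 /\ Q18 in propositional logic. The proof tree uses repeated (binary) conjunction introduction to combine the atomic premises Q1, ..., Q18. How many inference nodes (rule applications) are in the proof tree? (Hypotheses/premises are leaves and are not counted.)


The target conjunction has 18 conjuncts, i.e. 17 binary /\ connectives.
Each conjunction-intro joins two pieces, so 18 atoms require 18-1 = 17 applications.
Total inference nodes = 17

17


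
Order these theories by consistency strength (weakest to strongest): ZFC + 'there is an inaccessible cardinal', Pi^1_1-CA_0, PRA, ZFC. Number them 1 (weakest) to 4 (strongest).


Ordering by consistency strength:
1. PRA
2. Pi^1_1-CA_0
3. ZFC
4. ZFC + 'there is an inaccessible cardinal'


ZFC + 'there is an inaccessible cardinal'=4, Pi^1_1-CA_0=2, PRA=1, ZFC=3


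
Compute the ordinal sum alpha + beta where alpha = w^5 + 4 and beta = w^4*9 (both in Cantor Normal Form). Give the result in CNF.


Ordinal addition (w^5 + 4) + w^4*9:
alpha's leading term has exponent 5 > beta's exponent 4, so it survives.
alpha's tail term has exponent 0 < beta's exponent 4, so it is absorbed by beta.
In ordinal addition, any term followed by a strictly larger-exponent term is absorbed.
Result = w^5 + w^4*9

w^5 + w^4*9


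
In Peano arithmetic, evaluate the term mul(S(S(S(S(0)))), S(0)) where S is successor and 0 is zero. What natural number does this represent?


mul(S^4(0), S^1(0)):
S^4(0) = 4
S^1(0) = 1
4 * 1 = 4

4


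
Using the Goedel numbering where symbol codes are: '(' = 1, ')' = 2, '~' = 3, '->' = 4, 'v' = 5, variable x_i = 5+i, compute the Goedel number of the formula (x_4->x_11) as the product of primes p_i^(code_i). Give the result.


Formula: (x_4->x_11)
Symbol codes: [1, 9, 4, 16, 2]
Primes: [2, 3, 5, 7, 11]
p_1^1 = 2^1 = 2
p_2^9 = 3^9 = 19683
p_3^4 = 5^4 = 625
p_4^16 = 7^16 = 33232930569601
p_5^2 = 11^2 = 121
Product = 98936220575720293053750

98936220575720293053750


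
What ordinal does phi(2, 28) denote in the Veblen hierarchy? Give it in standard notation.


phi(2, 28):
phi(2, beta) = zeta_beta (the beta-th zeta number, fixed point of epsilon).
phi(2, 28) = zeta_28

zeta_28


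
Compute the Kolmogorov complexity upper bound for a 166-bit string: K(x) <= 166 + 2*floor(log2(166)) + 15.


floor(log2(166)) = 7
2 * 7 = 14
K(x) <= 166 + 14 + 15 = 195

195


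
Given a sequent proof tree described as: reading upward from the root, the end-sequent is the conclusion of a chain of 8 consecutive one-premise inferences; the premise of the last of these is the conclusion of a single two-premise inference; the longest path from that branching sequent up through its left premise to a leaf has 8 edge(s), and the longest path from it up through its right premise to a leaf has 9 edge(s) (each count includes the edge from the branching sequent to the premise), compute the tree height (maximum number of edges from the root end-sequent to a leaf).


Longest path through the left premise: 8 edges (measured from the branching sequent)
Longest path through the right premise: 9 edges
Height of the subtree rooted at the branching sequent: max(8, 9) = 9
The branching sequent sits 8 edges above the root (the chain of one-premise inferences), so height = 9 + 8 = 17

17


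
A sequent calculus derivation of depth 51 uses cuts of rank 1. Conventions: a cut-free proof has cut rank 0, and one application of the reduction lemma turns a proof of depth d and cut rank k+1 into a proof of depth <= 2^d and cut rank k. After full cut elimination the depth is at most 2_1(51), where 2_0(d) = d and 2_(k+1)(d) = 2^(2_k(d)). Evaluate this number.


Each rank reduction sends depth d to at most 2^d; cut rank r needs r reductions.
2_0(51) = 51
2_1(51) = 2^51 = 2251799813685248
Cut-free depth bound = 2251799813685248

2251799813685248


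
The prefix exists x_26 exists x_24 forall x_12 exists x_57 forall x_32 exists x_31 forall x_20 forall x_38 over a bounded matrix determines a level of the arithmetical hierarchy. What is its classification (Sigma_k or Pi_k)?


Leading quantifier is exists, so the class is Sigma.
Number of quantifier blocks = alternations + 1 = 5 + 1 = 6.
Classification: Sigma_6

Sigma_6


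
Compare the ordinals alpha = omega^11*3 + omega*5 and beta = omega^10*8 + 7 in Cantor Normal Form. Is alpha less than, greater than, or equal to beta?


Compare term by term from highest exponent:
alpha = omega^11*3 + omega*5
beta = omega^10*8 + 7
Term 1: alpha has omega^11*3, beta has omega^10*8
Term 2: alpha has omega^1*5, beta has omega^0*7
Result: alpha > beta

alpha > beta


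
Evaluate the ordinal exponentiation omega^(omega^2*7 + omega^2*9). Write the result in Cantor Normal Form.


omega^(omega^2*7 + omega^2*9):
Both terms of the exponent have the same exponent 2, so they merge: omega^2*7 + omega^2*9 = omega^2*(7+9) = omega^2*16.
omega raised to a CNF ordinal is a single CNF term: Result = omega^(omega^2*16)

omega^(omega^2*16)


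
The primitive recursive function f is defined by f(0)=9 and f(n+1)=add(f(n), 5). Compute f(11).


f(0) = 9
f(1) = add(f(0), 5) = add(9, 5) = 14
f(2) = add(f(1), 5) = add(14, 5) = 19
f(3) = add(f(2), 5) = add(19, 5) = 24
f(4) = add(f(3), 5) = add(24, 5) = 29
f(5) = add(f(4), 5) = add(29, 5) = 34
f(6) = add(f(5), 5) = add(34, 5) = 39
f(7) = add(f(6), 5) = add(39, 5) = 44
f(8) = add(f(7), 5) = add(44, 5) = 49
f(9) = add(f(8), 5) = add(49, 5) = 54
f(10) = add(f(9), 5) = add(54, 5) = 59
f(11) = add(f(10), 5) = add(59, 5) = 64


64


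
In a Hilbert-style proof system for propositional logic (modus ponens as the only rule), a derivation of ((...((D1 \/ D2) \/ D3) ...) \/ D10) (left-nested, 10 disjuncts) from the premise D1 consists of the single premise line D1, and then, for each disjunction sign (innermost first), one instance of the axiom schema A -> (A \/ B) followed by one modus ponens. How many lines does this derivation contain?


Building the left-nested 10-ary disjunction from D1:
- 1 premise line (D1)
- 10 disjuncts means 9 disjunction signs; each needs 1 axiom instance + 1 MP = 2 lines: 2 * 9 = 18
Total = 1 + 18 = 19 lines.

19


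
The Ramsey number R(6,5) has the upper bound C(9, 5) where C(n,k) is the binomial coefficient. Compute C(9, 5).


R(6,5) <= C(6+5-2, 6-1) = C(9, 5)
C(9, 5) = 9! / (5! * 4!)
= 126

126


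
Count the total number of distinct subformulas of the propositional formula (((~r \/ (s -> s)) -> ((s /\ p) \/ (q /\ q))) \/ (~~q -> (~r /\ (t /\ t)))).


Formula: (((~r \/ (s -> s)) -> ((s /\ p) \/ (q /\ q))) \/ (~~q -> (~r /\ (t /\ t))))
Subformulas found:
  1. r
  2. q
  3. s
  4. t
  5. p
  6. ~r
  7. ~q
  8. ~~q
  9. (s /\ p)
  10. (t /\ t)
  11. (q /\ q)
  12. (s -> s)
  13. (~r /\ (t /\ t))
  14. (~r \/ (s -> s))
  15. ((s /\ p) \/ (q /\ q))
  16. (~~q -> (~r /\ (t /\ t)))
  17. ((~r \/ (s -> s)) -> ((s /\ p) \/ (q /\ q)))
  18. (((~r \/ (s -> s)) -> ((s /\ p) \/ (q /\ q))) \/ (~~q -> (~r /\ (t /\ t))))
Total distinct subformulas = 18

18


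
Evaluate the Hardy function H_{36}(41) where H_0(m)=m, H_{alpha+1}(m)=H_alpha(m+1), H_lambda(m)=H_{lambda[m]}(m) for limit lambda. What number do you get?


H_36(41):
For finite ordinals k, H_k(n) = n + k (each successor step adds 1).
H_36(41) = 41 + 36 = 77

77


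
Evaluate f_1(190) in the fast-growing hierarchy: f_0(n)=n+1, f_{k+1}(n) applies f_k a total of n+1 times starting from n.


f_1(190) = f_0^191(190)
f_0 adds 1 each time, applied 191 times.
f_1(190) = 190 + 191 = 381

381


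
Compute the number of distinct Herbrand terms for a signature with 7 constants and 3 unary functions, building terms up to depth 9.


Herbrand terms by depth:
Depth 0: 7 constants
Depth 1: 21 new terms (running total: 28)
Depth 2: 63 new terms (running total: 91)
Depth 3: 189 new terms (running total: 280)
Depth 4: 567 new terms (running total: 847)
Depth 5: 1701 new terms (running total: 2548)
Depth 6: 5103 new terms (running total: 7651)
Depth 7: 15309 new terms (running total: 22960)
Depth 8: 45927 new terms (running total: 68887)
Depth 9: 137781 new terms (running total: 206668)
Total distinct ground terms = 206668

206668


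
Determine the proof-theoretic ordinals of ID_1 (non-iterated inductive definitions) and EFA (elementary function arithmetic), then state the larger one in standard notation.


Proof-theoretic ordinal of ID_1 (non-iterated inductive definitions): psi_0(epsilon_{Omega+1})
Proof-theoretic ordinal of EFA (elementary function arithmetic): omega^3
Comparing: omega^3 < psi_0(epsilon_{Omega+1}).
The larger ordinal is psi_0(epsilon_{Omega+1}) (from ID_1 (non-iterated inductive definitions)).

psi_0(epsilon_{Omega+1})


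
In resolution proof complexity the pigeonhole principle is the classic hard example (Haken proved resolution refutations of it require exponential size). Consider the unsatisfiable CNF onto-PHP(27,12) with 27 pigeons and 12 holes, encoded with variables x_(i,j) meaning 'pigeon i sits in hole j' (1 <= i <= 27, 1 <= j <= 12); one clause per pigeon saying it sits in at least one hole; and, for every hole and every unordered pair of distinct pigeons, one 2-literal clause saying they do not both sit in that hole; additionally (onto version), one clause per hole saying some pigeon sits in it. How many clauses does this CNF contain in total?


onto-PHP(27,12): 27 pigeons, 12 holes, 27*12 = 324 variables.
- pigeon clauses: one per pigeon -> 27 clauses
- hole clauses: 12 holes * C(27,2) = 12 * 351 -> 4212 clauses
- onto clauses: one per hole -> 12 clauses
Total clauses = 27 + 4212 + 12 = 4251

4251


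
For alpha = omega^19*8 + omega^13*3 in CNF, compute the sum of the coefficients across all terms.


CNF: omega^19*8 + omega^13*3
Coefficients: 8 + 3 = 11

11


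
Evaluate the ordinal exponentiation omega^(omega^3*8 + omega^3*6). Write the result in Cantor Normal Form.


omega^(omega^3*8 + omega^3*6):
Both terms of the exponent have the same exponent 3, so they merge: omega^3*8 + omega^3*6 = omega^3*(8+6) = omega^3*14.
omega raised to a CNF ordinal is a single CNF term: Result = omega^(omega^3*14)

omega^(omega^3*14)


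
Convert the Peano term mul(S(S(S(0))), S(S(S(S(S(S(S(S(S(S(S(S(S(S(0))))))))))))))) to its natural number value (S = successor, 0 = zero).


mul(S^3(0), S^14(0)):
S^3(0) = 3
S^14(0) = 14
3 * 14 = 42

42
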